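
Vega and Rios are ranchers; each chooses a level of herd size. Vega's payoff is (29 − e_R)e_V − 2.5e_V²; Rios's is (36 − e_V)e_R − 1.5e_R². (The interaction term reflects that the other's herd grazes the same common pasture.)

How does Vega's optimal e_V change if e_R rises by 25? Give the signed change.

-5

Expanding Vega's payoff: 29e_V − e_Re_V − 2.5e_V².
∂π/∂e_V = 29 − e_R − 5e_V = 0, so e_V = 5.8 − 0.2e_R.
The reaction-function slope is −0.2, so a 25-unit rise in e_R moves e_V by −0.2 × 25 = −5. Vega's best response falls — the actions are strategic substitutes.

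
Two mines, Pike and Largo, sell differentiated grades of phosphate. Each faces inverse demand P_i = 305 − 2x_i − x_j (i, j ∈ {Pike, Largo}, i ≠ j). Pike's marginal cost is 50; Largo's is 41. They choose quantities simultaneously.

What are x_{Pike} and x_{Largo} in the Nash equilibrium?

50.4, 53.4

Mine Pike's profit: π = x_{Pike}(305 − 2x_{Pike} − x_{Largo}) − 50x_{Pike}.
∂π/∂x_{Pike} = 255 − 4x_{Pike} − x_{Largo} = 0 ⇒ x_{Pike} = 63.75 − 0.25x_{Largo}.
Similarly x_{Largo} = 66 − 0.25x_{Pike}.
Solving the two reaction functions simultaneously: (1 − (−0.25)(−0.25))x_{Pike} = 63.75 − 0.25·66, so 0.9375x_{Pike} = 47.25 and x_{Pike} = 50.4.
Then x_{Largo} = 66 − 0.25·50.4 = 53.4.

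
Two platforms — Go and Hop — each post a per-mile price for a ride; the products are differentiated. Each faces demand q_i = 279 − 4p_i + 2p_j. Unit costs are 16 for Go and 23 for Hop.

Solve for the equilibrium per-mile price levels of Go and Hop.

58.1, 60.9

Go's profit: π = (p_{Go} − 16)(279 − 4p_{Go} + 2p_{Hop}).
∂π/∂p_{Go} = 343 − 8p_{Go} + 2p_{Hop} = 0 ⇒ p_{Go} = 42.875 + 0.25p_{Hop}.
Similarly p_{Hop} = 46.375 + 0.25p_{Go}.
Substituting the second reaction function into the first: p_{Go} = 42.875 + 0.25(46.375 + 0.25p_{Go}), which gives 0.9375p_{Go} = 1743/32 ⇒ p_{Go} = 58.1.
Then p_{Hop} = 46.375 + 0.25·58.1 = 60.9.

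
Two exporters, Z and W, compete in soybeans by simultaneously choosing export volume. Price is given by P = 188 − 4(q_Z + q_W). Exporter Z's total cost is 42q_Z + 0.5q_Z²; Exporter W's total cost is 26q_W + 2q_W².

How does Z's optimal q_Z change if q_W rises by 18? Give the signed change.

-8

Exporter Z's profit: π = q_Z(188 − 4(q_Z + q_W)) − 42q_Z − 0.5q_Z².
∂π/∂q_Z = 146 − 9q_Z − 4q_W = 0, so q_Z = 146/9 − (4/9)q_W.
The reaction-function slope is −4/9, so an 18-unit rise in q_W moves q_Z by −4/9 × 18 = −8. Z's best response falls — the actions are strategic substitutes.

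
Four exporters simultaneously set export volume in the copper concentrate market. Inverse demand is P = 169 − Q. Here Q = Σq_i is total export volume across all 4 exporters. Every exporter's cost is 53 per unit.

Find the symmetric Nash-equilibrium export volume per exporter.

A representative exporter's profit is π_i = q_i(169 − Q) − 53q_i, with Q = q_i + Σ_{j≠i} q_j.
First-order condition: 116 − 2q_i − Σ_{j≠i} q_j = 0.
In a symmetric equilibrium every exporter chooses the same q, so Σ_{j≠i} q_j = 3q. The condition becomes 116 − 5q = 0, giving q = 116/5 = 23.2.

23.2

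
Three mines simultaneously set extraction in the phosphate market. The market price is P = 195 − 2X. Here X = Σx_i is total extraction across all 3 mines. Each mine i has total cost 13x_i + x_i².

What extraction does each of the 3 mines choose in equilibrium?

A representative mine's profit is π_i = x_i(195 − 2X) − 13x_i − x_i², with X = x_i + Σ_{j≠i} x_j.
First-order condition: 182 − 6x_i − 2Σ_{j≠i} x_j = 0.
Imposing symmetry (x_j = x for all j) turns Σ_{j≠i} x_j into 2x, so 182 = 10x and x = 18.2.

18.2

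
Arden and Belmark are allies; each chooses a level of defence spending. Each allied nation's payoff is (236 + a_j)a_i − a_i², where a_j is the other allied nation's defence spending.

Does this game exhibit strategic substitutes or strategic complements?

strategic complements

Arden's payoff is (236 + a_B)a_A − a_A².
∂π/∂a_A = 236 + a_B − 2a_A = 0, so a_A = 118 + 0.5a_B.
The best-response slope da_A/da_B = 0.5 > 0: the reaction function is upward-sloping, so the choices are strategic complements.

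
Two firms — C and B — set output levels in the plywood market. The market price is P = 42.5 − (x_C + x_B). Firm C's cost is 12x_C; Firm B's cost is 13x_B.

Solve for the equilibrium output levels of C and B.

10.5, 9.5

Firm C's profit: π = x_C(42.5 − (x_C + x_B)) − 12x_C.
∂π/∂x_C = 30.5 − 2x_C − x_B = 0, so x_C = 15.25 − 0.5x_B.
By the same steps for B: x_B = 14.75 − 0.5x_C.
Substituting the second reaction function into the first: x_C = 15.25 − 0.5(14.75 − 0.5x_C), which gives 0.75x_C = 7.875 ⇒ x_C = 10.5.
Then x_B = 14.75 − 0.5·10.5 = 9.5.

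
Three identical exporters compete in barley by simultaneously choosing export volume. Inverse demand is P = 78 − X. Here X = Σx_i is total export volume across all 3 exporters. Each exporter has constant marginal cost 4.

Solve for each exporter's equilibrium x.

18.5

A representative exporter's profit is π_i = x_i(78 − X) − 4x_i, with X = x_i + Σ_{j≠i} x_j.
First-order condition: 74 − 2x_i − Σ_{j≠i} x_j = 0.
Imposing symmetry (x_j = x for all j) turns Σ_{j≠i} x_j into 2x, so 74 = 4x and x = 18.5.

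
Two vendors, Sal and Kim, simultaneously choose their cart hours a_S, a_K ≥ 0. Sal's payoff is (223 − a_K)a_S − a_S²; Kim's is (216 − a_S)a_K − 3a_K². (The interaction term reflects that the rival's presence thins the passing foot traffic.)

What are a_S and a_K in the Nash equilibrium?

Expanding Sal's payoff: 223a_S − a_Ka_S − a_S².
∂π/∂a_S = 223 − a_K − 2a_S = 0, so a_S = 111.5 − 0.5a_K.
Likewise for Kim: a_K = 36 − (1/6)a_S.
Solving the two reaction functions simultaneously: (1 − (−0.5)(−1/6))a_S = 111.5 − 0.5·36, so (11/12)a_S = 93.5 and a_S = 102.
Then a_K = 36 − (1/6)·102 = 19.

102, 19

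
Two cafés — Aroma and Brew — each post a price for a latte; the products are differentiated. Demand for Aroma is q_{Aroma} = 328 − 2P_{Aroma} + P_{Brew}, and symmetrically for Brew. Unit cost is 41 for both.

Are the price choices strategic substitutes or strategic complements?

Aroma's profit: π = (P_{Aroma} − 41)(328 − 2P_{Aroma} + P_{Brew}).
∂π/∂P_{Aroma} = 410 − 4P_{Aroma} + P_{Brew} = 0 ⇒ P_{Aroma} = 102.5 + 0.25P_{Brew}.
The best-response slope dP_{Aroma}/dP_{Brew} = 0.25 > 0: the reaction function is upward-sloping, so the choices are strategic complements.

strategic complements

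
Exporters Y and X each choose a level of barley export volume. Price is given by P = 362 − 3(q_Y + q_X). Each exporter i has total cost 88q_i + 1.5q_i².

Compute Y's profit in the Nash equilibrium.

2346.125

Exporter Y's profit: π = q_Y(362 − 3(q_Y + q_X)) − 88q_Y − 1.5q_Y².
∂π/∂q_Y = 274 − 9q_Y − 3q_X = 0, so q_Y = 274/9 − (1/3)q_X.
Setting q_Y = q_X in the reaction function: q_Y = 274/9 − (1/3)q_Y, so q_Y = (274/9) / (4/3) = 137/6.
Price P = 362 − 3·(137/3) = 225.
Y's profit: (225 − 88)·(137/6) − 1.5(137/6)² = 2346.125.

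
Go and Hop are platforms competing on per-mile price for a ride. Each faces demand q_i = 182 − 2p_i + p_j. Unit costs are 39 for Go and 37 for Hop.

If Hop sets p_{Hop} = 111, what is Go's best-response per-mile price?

Go's profit: π = (p_{Go} − 39)(182 − 2p_{Go} + p_{Hop}).
∂π/∂p_{Go} = 260 − 4p_{Go} + p_{Hop} = 0 ⇒ p_{Go} = 65 + 0.25p_{Hop}.
At p_{Hop} = 111: p_{Go} = 65 + 0.25·111 = 92.75.

92.75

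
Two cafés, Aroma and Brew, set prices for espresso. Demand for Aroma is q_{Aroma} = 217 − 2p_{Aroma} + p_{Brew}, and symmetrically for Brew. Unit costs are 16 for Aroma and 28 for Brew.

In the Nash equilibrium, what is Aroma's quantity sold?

137.2

Aroma's profit: π = (p_{Aroma} − 16)(217 − 2p_{Aroma} + p_{Brew}).
∂π/∂p_{Aroma} = 249 − 4p_{Aroma} + p_{Brew} = 0 ⇒ p_{Aroma} = 62.25 + 0.25p_{Brew}.
Similarly p_{Brew} = 68.25 + 0.25p_{Aroma}.
Plugging p_{Brew} into Aroma's best response: p_{Aroma} = 62.25 + 0.25(68.25 + 0.25p_{Aroma}) ⇒ 0.9375p_{Aroma} = 79.3125, so p_{Aroma} = 84.6.
Then p_{Brew} = 68.25 + 0.25·84.6 = 89.4.
q_{Aroma} = 217 − 2·84.6 + 89.4 = 137.2.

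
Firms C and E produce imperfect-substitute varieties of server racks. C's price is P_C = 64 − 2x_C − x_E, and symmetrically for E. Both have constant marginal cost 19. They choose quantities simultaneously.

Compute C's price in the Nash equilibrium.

37

Firm C's profit: π = x_C(64 − 2x_C − x_E) − 19x_C.
∂π/∂x_C = 45 − 4x_C − x_E = 0 ⇒ x_C = 11.25 − 0.25x_E.
By symmetry x_E = x_C; substituting into the reaction function, 1.25x_C = 11.25 and x_C = 9.
P_C = 64 − 2·9 − 9 = 37.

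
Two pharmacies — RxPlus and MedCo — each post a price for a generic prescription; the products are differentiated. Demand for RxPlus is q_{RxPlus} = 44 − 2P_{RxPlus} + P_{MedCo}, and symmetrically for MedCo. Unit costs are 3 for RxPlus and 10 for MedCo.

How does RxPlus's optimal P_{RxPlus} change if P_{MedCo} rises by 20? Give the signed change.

RxPlus's profit: π = (P_{RxPlus} − 3)(44 − 2P_{RxPlus} + P_{MedCo}).
∂π/∂P_{RxPlus} = 50 − 4P_{RxPlus} + P_{MedCo} = 0 ⇒ P_{RxPlus} = 12.5 + 0.25P_{MedCo}.
The reaction-function slope is 0.25, so a 20-unit rise in P_{MedCo} moves P_{RxPlus} by 0.25 × 20 = 5. RxPlus's best response rises — the actions are strategic complements.

5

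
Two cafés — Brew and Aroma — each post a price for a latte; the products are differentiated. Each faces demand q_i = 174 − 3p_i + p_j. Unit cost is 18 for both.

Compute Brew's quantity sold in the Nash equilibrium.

Brew's profit: π = (p_{Brew} − 18)(174 − 3p_{Brew} + p_{Aroma}).
∂π/∂p_{Brew} = 228 − 6p_{Brew} + p_{Aroma} = 0 ⇒ p_{Brew} = 38 + (1/6)p_{Aroma}.
Setting p_{Brew} = p_{Aroma} in the reaction function: p_{Brew} = 38 + (1/6)p_{Brew}, so p_{Brew} = 38 / (5/6) = 45.6.
q_{Brew} = 174 − 3·45.6 + 45.6 = 82.8.

82.8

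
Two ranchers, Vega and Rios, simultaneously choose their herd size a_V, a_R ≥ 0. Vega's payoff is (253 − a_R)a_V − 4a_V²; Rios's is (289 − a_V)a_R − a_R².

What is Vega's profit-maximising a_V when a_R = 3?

31.25

Expanding Vega's payoff: 253a_V − a_Ra_V − 4a_V².
∂π/∂a_V = 253 − a_R − 8a_V = 0, so a_V = 31.625 − 0.125a_R.
At a_R = 3: a_V = 31.625 − 0.125·3 = 31.25.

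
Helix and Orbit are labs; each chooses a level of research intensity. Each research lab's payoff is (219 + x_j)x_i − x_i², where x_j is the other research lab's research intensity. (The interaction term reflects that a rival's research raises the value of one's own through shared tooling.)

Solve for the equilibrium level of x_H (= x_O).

219

Helix's payoff is (219 + x_O)x_H − x_H².
∂π/∂x_H = 219 + x_O − 2x_H = 0, so x_H = 109.5 + 0.5x_O.
Setting x_H = x_O in the reaction function: x_H = 109.5 + 0.5x_H, so x_H = 109.5 / 0.5 = 219.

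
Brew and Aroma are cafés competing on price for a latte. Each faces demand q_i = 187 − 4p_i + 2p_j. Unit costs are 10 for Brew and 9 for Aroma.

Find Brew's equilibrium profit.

3069.16

Brew's profit: π = (p_{Brew} − 10)(187 − 4p_{Brew} + 2p_{Aroma}).
∂π/∂p_{Brew} = 227 − 8p_{Brew} + 2p_{Aroma} = 0 ⇒ p_{Brew} = 28.375 + 0.25p_{Aroma}.
Similarly p_{Aroma} = 27.875 + 0.25p_{Brew}.
Plugging p_{Aroma} into Brew's best response: p_{Brew} = 28.375 + 0.25(27.875 + 0.25p_{Brew}) ⇒ 0.9375p_{Brew} = 1131/32, so p_{Brew} = 37.7.
Then p_{Aroma} = 27.875 + 0.25·37.7 = 37.3.
q_{Brew} = 187 − 4·37.7 + 2·37.3 = 110.8.
Profit = (37.7 − 10)·110.8 = 3069.16.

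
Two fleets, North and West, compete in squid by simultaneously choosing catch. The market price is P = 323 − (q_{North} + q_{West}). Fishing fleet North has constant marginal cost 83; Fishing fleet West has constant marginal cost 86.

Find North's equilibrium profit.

Fishing fleet North's profit: π = q_{North}(323 − (q_{North} + q_{West})) − 83q_{North}.
∂π/∂q_{North} = 240 − 2q_{North} − q_{West} = 0, so q_{North} = 120 − 0.5q_{West}.
By the same steps for West: q_{West} = 118.5 − 0.5q_{North}.
Substituting the second reaction function into the first: q_{North} = 120 − 0.5(118.5 − 0.5q_{North}), which gives 0.75q_{North} = 60.75 ⇒ q_{North} = 81.
Then q_{West} = 118.5 − 0.5·81 = 78.
Price P = 323 − 159 = 164.
North's profit: (164 − 83)·81 = 6561.

6561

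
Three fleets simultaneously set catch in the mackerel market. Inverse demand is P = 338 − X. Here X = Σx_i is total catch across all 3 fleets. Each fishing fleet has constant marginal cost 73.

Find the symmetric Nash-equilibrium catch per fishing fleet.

A representative fishing fleet's profit is π_i = x_i(338 − X) − 73x_i, with X = x_i + Σ_{j≠i} x_j.
First-order condition: 265 − 2x_i − Σ_{j≠i} x_j = 0.
With identical fishing fleets, set every x_j = x: then 265 − 2x − 2x = 0, i.e. x = 265/4 = 66.25.

66.25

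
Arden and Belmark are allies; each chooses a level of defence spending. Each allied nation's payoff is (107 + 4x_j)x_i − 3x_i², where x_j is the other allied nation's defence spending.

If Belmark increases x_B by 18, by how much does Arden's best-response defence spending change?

Arden's payoff is (107 + 4x_B)x_A − 3x_A².
∂π/∂x_A = 107 + 4x_B − 6x_A = 0, so x_A = 107/6 + (2/3)x_B.
The reaction-function slope is 2/3, so an 18-unit rise in x_B moves x_A by 2/3 × 18 = 12. Arden's best response rises — the actions are strategic complements.

12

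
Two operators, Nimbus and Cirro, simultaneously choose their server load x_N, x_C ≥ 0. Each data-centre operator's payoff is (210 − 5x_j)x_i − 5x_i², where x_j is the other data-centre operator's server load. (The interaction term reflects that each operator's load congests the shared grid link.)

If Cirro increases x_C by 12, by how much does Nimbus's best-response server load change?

-6

Nimbus's payoff is (210 − 5x_C)x_N − 5x_N².
∂π/∂x_N = 210 − 5x_C − 10x_N = 0, so x_N = 21 − 0.5x_C.
The reaction-function slope is −0.5, so a 12-unit rise in x_C moves x_N by −0.5 × 12 = −6. Nimbus's best response falls — the actions are strategic substitutes.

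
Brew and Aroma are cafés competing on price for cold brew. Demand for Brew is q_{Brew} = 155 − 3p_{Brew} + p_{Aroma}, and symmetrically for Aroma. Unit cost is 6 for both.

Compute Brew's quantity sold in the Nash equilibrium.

85.8

Brew's profit: π = (p_{Brew} − 6)(155 − 3p_{Brew} + p_{Aroma}).
∂π/∂p_{Brew} = 173 − 6p_{Brew} + p_{Aroma} = 0 ⇒ p_{Brew} = 173/6 + (1/6)p_{Aroma}.
By symmetry p_{Aroma} = p_{Brew}; substituting into the reaction function, (5/6)p_{Brew} = 173/6 and p_{Brew} = 34.6.
q_{Brew} = 155 − 3·34.6 + 34.6 = 85.8.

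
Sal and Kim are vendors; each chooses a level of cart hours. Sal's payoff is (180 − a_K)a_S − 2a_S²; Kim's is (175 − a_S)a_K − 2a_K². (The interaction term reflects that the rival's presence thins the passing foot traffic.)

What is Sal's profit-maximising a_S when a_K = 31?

Expanding Sal's payoff: 180a_S − a_Ka_S − 2a_S².
∂π/∂a_S = 180 − a_K − 4a_S = 0, so a_S = 45 − 0.25a_K.
At a_K = 31: a_S = 45 − 0.25·31 = 37.25.

37.25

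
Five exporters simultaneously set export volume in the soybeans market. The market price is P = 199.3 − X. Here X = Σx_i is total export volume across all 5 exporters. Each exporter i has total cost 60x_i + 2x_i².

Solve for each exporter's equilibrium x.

13.93

A representative exporter's profit is π_i = x_i(199.3 − X) − 60x_i − 2x_i², with X = x_i + Σ_{j≠i} x_j.
First-order condition: 139.3 − 6x_i − Σ_{j≠i} x_j = 0.
With identical exporters, set every x_j = x: then 139.3 − 6x − 4x = 0, i.e. x = 139.3/10 = 13.93.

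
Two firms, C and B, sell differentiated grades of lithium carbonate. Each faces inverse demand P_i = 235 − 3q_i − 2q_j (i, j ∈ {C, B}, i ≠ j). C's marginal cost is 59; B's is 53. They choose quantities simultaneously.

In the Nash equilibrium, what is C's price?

123.875

Firm C's profit: π = q_C(235 − 3q_C − 2q_B) − 59q_C.
∂π/∂q_C = 176 − 6q_C − 2q_B = 0 ⇒ q_C = 88/3 − (1/3)q_B.
Similarly q_B = 91/3 − (1/3)q_C.
Plugging q_B into C's best response: q_C = 88/3 − (1/3)(91/3 − (1/3)q_C) ⇒ (8/9)q_C = 173/9, so q_C = 21.625.
Then q_B = 91/3 − (1/3)·21.625 = 23.125.
P_C = 235 − 3·21.625 − 2·23.125 = 123.875.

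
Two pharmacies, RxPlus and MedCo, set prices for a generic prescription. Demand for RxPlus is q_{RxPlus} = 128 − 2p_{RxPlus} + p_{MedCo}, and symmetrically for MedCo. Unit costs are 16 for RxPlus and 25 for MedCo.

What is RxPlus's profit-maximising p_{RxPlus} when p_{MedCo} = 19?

44.75

RxPlus's profit: π = (p_{RxPlus} − 16)(128 − 2p_{RxPlus} + p_{MedCo}).
∂π/∂p_{RxPlus} = 160 − 4p_{RxPlus} + p_{MedCo} = 0 ⇒ p_{RxPlus} = 40 + 0.25p_{MedCo}.
At p_{MedCo} = 19: p_{RxPlus} = 40 + 0.25·19 = 44.75.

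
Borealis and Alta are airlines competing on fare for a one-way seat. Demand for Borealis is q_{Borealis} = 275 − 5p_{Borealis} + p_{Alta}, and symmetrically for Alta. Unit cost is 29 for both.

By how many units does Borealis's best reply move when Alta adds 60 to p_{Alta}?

6

Borealis's profit: π = (p_{Borealis} − 29)(275 − 5p_{Borealis} + p_{Alta}).
∂π/∂p_{Borealis} = 420 − 10p_{Borealis} + p_{Alta} = 0 ⇒ p_{Borealis} = 42 + 0.1p_{Alta}.
The reaction-function slope is 0.1, so a 60-unit rise in p_{Alta} moves p_{Borealis} by 0.1 × 60 = 6. Borealis's best response rises — the actions are strategic complements.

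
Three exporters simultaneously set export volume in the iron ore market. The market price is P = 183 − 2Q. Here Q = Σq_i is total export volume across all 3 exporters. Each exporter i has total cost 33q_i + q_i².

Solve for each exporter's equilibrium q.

A representative exporter's profit is π_i = q_i(183 − 2Q) − 33q_i − q_i², with Q = q_i + Σ_{j≠i} q_j.
First-order condition: 150 − 6q_i − 2Σ_{j≠i} q_j = 0.
In a symmetric equilibrium every exporter chooses the same q, so Σ_{j≠i} q_j = 2q. The condition becomes 150 − 10q = 0, giving q = 150/10 = 15.

15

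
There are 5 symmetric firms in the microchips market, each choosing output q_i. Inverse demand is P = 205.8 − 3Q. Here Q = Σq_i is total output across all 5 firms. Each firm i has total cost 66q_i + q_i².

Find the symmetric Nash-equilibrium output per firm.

A representative firm's profit is π_i = q_i(205.8 − 3Q) − 66q_i − q_i², with Q = q_i + Σ_{j≠i} q_j.
First-order condition: 139.8 − 8q_i − 3Σ_{j≠i} q_j = 0.
Imposing symmetry (q_j = q for all j) turns Σ_{j≠i} q_j into 4q, so 139.8 = 20q and q = 6.99.

6.99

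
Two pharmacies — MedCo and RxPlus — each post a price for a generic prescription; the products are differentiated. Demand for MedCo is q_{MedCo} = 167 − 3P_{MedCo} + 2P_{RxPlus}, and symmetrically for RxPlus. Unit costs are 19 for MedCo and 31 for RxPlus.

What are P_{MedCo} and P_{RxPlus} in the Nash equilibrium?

MedCo's profit: π = (P_{MedCo} − 19)(167 − 3P_{MedCo} + 2P_{RxPlus}).
∂π/∂P_{MedCo} = 224 − 6P_{MedCo} + 2P_{RxPlus} = 0 ⇒ P_{MedCo} = 112/3 + (1/3)P_{RxPlus}.
Similarly P_{RxPlus} = 130/3 + (1/3)P_{MedCo}.
Substituting the second reaction function into the first: P_{MedCo} = 112/3 + (1/3)(130/3 + (1/3)P_{MedCo}), which gives (8/9)P_{MedCo} = 466/9 ⇒ P_{MedCo} = 58.25.
Then P_{RxPlus} = 130/3 + (1/3)·58.25 = 62.75.

58.25, 62.75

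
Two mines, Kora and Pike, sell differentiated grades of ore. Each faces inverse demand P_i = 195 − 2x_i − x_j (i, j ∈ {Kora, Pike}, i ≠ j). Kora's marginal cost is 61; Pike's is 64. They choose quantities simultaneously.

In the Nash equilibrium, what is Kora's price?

115

Mine Kora's profit: π = x_{Kora}(195 − 2x_{Kora} − x_{Pike}) − 61x_{Kora}.
∂π/∂x_{Kora} = 134 − 4x_{Kora} − x_{Pike} = 0 ⇒ x_{Kora} = 33.5 − 0.25x_{Pike}.
Similarly x_{Pike} = 32.75 − 0.25x_{Kora}.
Plugging x_{Pike} into Kora's best response: x_{Kora} = 33.5 − 0.25(32.75 − 0.25x_{Kora}) ⇒ 0.9375x_{Kora} = 25.3125, so x_{Kora} = 27.
Then x_{Pike} = 32.75 − 0.25·27 = 26.
P_{Kora} = 195 − 2·27 − 26 = 115.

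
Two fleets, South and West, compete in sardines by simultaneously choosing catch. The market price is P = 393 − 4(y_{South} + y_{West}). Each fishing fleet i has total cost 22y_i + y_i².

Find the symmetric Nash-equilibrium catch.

26.5

Fishing fleet South's profit: π = y_{South}(393 − 4(y_{South} + y_{West})) − 22y_{South} − y_{South}².
∂π/∂y_{South} = 371 − 10y_{South} − 4y_{West} = 0, so y_{South} = 37.1 − 0.4y_{West}.
Setting y_{South} = y_{West} in the reaction function: y_{South} = 37.1 − 0.4y_{South}, so y_{South} = 37.1 / 1.4 = 26.5.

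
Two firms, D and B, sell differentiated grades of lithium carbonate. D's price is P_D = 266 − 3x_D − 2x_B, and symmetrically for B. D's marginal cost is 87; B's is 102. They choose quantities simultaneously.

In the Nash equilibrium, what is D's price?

156.9375

Firm D's profit: π = x_D(266 − 3x_D − 2x_B) − 87x_D.
∂π/∂x_D = 179 − 6x_D − 2x_B = 0 ⇒ x_D = 179/6 − (1/3)x_B.
Similarly x_B = 82/3 − (1/3)x_D.
Solving the two reaction functions simultaneously: (1 − (−1/3)(−1/3))x_D = 179/6 − (1/3)·(82/3), so (8/9)x_D = 373/18 and x_D = 23.3125.
Then x_B = 82/3 − (1/3)·23.3125 = 19.5625.
P_D = 266 − 3·23.3125 − 2·19.5625 = 156.9375.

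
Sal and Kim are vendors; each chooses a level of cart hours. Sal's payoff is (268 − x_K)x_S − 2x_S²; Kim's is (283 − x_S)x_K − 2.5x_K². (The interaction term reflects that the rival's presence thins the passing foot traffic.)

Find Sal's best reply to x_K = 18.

Expanding Sal's payoff: 268x_S − x_Kx_S − 2x_S².
∂π/∂x_S = 268 − x_K − 4x_S = 0, so x_S = 67 − 0.25x_K.
At x_K = 18: x_S = 67 − 0.25·18 = 62.5.

62.5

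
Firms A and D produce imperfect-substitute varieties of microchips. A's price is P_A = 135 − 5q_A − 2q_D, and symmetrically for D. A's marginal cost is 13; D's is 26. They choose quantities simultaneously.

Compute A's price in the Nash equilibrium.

65.1875

Firm A's profit: π = q_A(135 − 5q_A − 2q_D) − 13q_A.
∂π/∂q_A = 122 − 10q_A − 2q_D = 0 ⇒ q_A = 12.2 − 0.2q_D.
Similarly q_D = 10.9 − 0.2q_A.
Solving the two reaction functions simultaneously: (1 − (−0.2)(−0.2))q_A = 12.2 − 0.2·10.9, so 0.96q_A = 10.02 and q_A = 10.4375.
Then q_D = 10.9 − 0.2·10.4375 = 8.8125.
P_A = 135 − 5·10.4375 − 2·8.8125 = 65.1875.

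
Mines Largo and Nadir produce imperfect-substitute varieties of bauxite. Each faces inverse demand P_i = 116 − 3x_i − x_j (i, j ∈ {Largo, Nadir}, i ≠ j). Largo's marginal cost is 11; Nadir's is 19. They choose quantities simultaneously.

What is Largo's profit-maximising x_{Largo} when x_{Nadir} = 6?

Mine Largo's profit: π = x_{Largo}(116 − 3x_{Largo} − x_{Nadir}) − 11x_{Largo}.
∂π/∂x_{Largo} = 105 − 6x_{Largo} − x_{Nadir} = 0 ⇒ x_{Largo} = 17.5 − (1/6)x_{Nadir}.
At x_{Nadir} = 6: x_{Largo} = 17.5 − (1/6)·6 = 16.5.

16.5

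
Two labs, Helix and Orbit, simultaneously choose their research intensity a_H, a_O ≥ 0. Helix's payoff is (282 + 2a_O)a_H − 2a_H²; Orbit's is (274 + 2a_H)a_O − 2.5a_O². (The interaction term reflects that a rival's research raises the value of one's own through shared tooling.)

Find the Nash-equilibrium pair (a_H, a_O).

Expanding Helix's payoff: 282a_H + 2a_Oa_H − 2a_H².
∂π/∂a_H = 282 + 2a_O − 4a_H = 0, so a_H = 70.5 + 0.5a_O.
Likewise for Orbit: a_O = 54.8 + 0.4a_H.
Solving the two reaction functions simultaneously: (1 − (0.5)(0.4))a_H = 70.5 + 0.5·54.8, so 0.8a_H = 97.9 and a_H = 122.375.
Then a_O = 54.8 + 0.4·122.375 = 103.75.

122.375, 103.75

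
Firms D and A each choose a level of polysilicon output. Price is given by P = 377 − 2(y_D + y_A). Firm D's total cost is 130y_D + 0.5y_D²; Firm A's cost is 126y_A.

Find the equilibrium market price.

Firm D's profit: π = y_D(377 − 2(y_D + y_A)) − 130y_D − 0.5y_D².
∂π/∂y_D = 247 − 5y_D − 2y_A = 0, so y_D = 49.4 − 0.4y_A.
For A: ∂π/∂y_A = 251 − 4y_A − 2y_D = 0 ⇒ y_A = 62.75 − 0.5y_D.
Plugging y_A into D's best response: y_D = 49.4 − 0.4(62.75 − 0.5y_D) ⇒ 0.8y_D = 24.3, so y_D = 30.375.
Then y_A = 62.75 − 0.5·30.375 = 47.5625.
Equilibrium price: P = 377 − 2·77.9375 = 221.125.

221.125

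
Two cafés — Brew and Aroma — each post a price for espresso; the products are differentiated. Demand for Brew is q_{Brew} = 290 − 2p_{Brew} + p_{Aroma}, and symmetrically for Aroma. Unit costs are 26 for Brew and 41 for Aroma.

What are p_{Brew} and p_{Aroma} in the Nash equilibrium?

Brew's profit: π = (p_{Brew} − 26)(290 − 2p_{Brew} + p_{Aroma}).
∂π/∂p_{Brew} = 342 − 4p_{Brew} + p_{Aroma} = 0 ⇒ p_{Brew} = 85.5 + 0.25p_{Aroma}.
Similarly p_{Aroma} = 93 + 0.25p_{Brew}.
Substituting the second reaction function into the first: p_{Brew} = 85.5 + 0.25(93 + 0.25p_{Brew}), which gives 0.9375p_{Brew} = 108.75 ⇒ p_{Brew} = 116.
Then p_{Aroma} = 93 + 0.25·116 = 122.

116, 122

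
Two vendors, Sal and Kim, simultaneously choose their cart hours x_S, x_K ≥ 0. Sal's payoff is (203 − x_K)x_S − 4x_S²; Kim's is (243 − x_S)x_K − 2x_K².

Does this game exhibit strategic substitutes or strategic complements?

Expanding Sal's payoff: 203x_S − x_Kx_S − 4x_S².
∂π/∂x_S = 203 − x_K − 8x_S = 0, so x_S = 25.375 − 0.125x_K.
The best-response slope dx_S/dx_K = −0.125 < 0: the reaction function is downward-sloping, so the choices are strategic substitutes.

strategic substitutes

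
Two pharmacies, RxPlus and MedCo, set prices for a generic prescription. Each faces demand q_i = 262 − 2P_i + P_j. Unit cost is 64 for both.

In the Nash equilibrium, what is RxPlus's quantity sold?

RxPlus's profit: π = (P_{RxPlus} − 64)(262 − 2P_{RxPlus} + P_{MedCo}).
∂π/∂P_{RxPlus} = 390 − 4P_{RxPlus} + P_{MedCo} = 0 ⇒ P_{RxPlus} = 97.5 + 0.25P_{MedCo}.
Setting P_{RxPlus} = P_{MedCo} in the reaction function: P_{RxPlus} = 97.5 + 0.25P_{RxPlus}, so P_{RxPlus} = 97.5 / 0.75 = 130.
q_{RxPlus} = 262 − 2·130 + 130 = 132.

132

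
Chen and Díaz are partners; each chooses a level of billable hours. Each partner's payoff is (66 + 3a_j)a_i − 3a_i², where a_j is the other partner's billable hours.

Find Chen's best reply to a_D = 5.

Chen's payoff is (66 + 3a_D)a_C − 3a_C².
∂π/∂a_C = 66 + 3a_D − 6a_C = 0, so a_C = 11 + 0.5a_D.
At a_D = 5: a_C = 11 + 0.5·5 = 13.5.

13.5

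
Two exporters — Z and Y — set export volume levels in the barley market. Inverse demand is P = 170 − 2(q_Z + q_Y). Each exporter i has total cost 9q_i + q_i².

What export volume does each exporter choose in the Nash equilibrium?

Exporter Z's profit: π = q_Z(170 − 2(q_Z + q_Y)) − 9q_Z − q_Z².
∂π/∂q_Z = 161 − 6q_Z − 2q_Y = 0, so q_Z = 161/6 − (1/3)q_Y.
The game is symmetric, so in equilibrium q_Y = q_Z: the reaction function gives (4/3)q_Z = 161/6, hence q_Z = 20.125.

20.125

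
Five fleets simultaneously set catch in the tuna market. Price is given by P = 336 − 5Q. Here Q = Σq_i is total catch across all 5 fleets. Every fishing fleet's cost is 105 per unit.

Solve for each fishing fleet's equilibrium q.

A representative fishing fleet's profit is π_i = q_i(336 − 5Q) − 105q_i, with Q = q_i + Σ_{j≠i} q_j.
First-order condition: 231 − 10q_i − 5Σ_{j≠i} q_j = 0.
With identical fishing fleets, set every q_j = q: then 231 − 10q − 20q = 0, i.e. q = 231/30 = 7.7.

7.7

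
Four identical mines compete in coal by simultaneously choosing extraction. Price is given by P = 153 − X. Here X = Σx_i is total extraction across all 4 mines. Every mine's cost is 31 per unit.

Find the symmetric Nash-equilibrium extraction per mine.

24.4

A representative mine's profit is π_i = x_i(153 − X) − 31x_i, with X = x_i + Σ_{j≠i} x_j.
First-order condition: 122 − 2x_i − Σ_{j≠i} x_j = 0.
Imposing symmetry (x_j = x for all j) turns Σ_{j≠i} x_j into 3x, so 122 = 5x and x = 24.4.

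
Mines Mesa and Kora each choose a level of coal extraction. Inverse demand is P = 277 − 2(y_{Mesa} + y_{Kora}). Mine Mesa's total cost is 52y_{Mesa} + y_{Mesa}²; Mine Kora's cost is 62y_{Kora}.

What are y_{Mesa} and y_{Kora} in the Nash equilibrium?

23.5, 42

Mine Mesa's profit: π = y_{Mesa}(277 − 2(y_{Mesa} + y_{Kora})) − 52y_{Mesa} − y_{Mesa}².
∂π/∂y_{Mesa} = 225 − 6y_{Mesa} − 2y_{Kora} = 0, so y_{Mesa} = 37.5 − (1/3)y_{Kora}.
For Kora: ∂π/∂y_{Kora} = 215 − 4y_{Kora} − 2y_{Mesa} = 0 ⇒ y_{Kora} = 53.75 − 0.5y_{Mesa}.
Solving the two reaction functions simultaneously: (1 − (−1/3)(−0.5))y_{Mesa} = 37.5 − (1/3)·53.75, so (5/6)y_{Mesa} = 235/12 and y_{Mesa} = 23.5.
Then y_{Kora} = 53.75 − 0.5·23.5 = 42.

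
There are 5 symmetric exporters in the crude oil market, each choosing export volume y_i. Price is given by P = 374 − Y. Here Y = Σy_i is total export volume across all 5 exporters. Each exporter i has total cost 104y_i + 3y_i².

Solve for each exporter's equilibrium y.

22.5

A representative exporter's profit is π_i = y_i(374 − Y) − 104y_i − 3y_i², with Y = y_i + Σ_{j≠i} y_j.
First-order condition: 270 − 8y_i − Σ_{j≠i} y_j = 0.
With identical exporters, set every y_j = y: then 270 − 8y − 4y = 0, i.e. y = 270/12 = 22.5.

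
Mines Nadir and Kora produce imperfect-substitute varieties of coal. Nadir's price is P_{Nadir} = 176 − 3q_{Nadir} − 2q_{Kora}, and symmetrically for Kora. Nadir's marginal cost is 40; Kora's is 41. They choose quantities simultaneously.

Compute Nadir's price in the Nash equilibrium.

Mine Nadir's profit: π = q_{Nadir}(176 − 3q_{Nadir} − 2q_{Kora}) − 40q_{Nadir}.
∂π/∂q_{Nadir} = 136 − 6q_{Nadir} − 2q_{Kora} = 0 ⇒ q_{Nadir} = 68/3 − (1/3)q_{Kora}.
Similarly q_{Kora} = 22.5 − (1/3)q_{Nadir}.
Plugging q_{Kora} into Nadir's best response: q_{Nadir} = 68/3 − (1/3)(22.5 − (1/3)q_{Nadir}) ⇒ (8/9)q_{Nadir} = 91/6, so q_{Nadir} = 17.0625.
Then q_{Kora} = 22.5 − (1/3)·17.0625 = 16.8125.
P_{Nadir} = 176 − 3·17.0625 − 2·16.8125 = 91.1875.

91.1875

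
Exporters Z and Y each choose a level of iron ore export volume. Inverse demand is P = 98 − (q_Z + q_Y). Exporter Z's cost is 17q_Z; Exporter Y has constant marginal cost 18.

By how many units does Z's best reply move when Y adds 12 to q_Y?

-6

Exporter Z's profit: π = q_Z(98 − (q_Z + q_Y)) − 17q_Z.
∂π/∂q_Z = 81 − 2q_Z − q_Y = 0, so q_Z = 40.5 − 0.5q_Y.
The reaction-function slope is −0.5, so a 12-unit rise in q_Y moves q_Z by −0.5 × 12 = −6. Z's best response falls — the actions are strategic substitutes.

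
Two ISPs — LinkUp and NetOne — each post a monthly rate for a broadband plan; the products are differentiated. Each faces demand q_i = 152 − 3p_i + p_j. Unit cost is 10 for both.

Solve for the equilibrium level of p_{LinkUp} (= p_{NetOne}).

LinkUp's profit: π = (p_{LinkUp} − 10)(152 − 3p_{LinkUp} + p_{NetOne}).
∂π/∂p_{LinkUp} = 182 − 6p_{LinkUp} + p_{NetOne} = 0 ⇒ p_{LinkUp} = 91/3 + (1/6)p_{NetOne}.
Setting p_{LinkUp} = p_{NetOne} in the reaction function: p_{LinkUp} = 91/3 + (1/6)p_{LinkUp}, so p_{LinkUp} = (91/3) / (5/6) = 36.4.

36.4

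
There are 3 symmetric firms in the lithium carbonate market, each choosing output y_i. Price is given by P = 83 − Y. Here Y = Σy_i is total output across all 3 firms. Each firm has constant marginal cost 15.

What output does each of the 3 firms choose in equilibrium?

17

A representative firm's profit is π_i = y_i(83 − Y) − 15y_i, with Y = y_i + Σ_{j≠i} y_j.
First-order condition: 68 − 2y_i − Σ_{j≠i} y_j = 0.
With identical firms, set every y_j = y: then 68 − 2y − 2y = 0, i.e. y = 68/4 = 17.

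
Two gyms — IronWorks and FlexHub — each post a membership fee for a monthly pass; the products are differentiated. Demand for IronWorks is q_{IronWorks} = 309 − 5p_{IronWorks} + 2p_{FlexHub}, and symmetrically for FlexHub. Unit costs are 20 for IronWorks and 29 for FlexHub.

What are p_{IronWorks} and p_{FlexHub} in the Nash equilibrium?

IronWorks's profit: π = (p_{IronWorks} − 20)(309 − 5p_{IronWorks} + 2p_{FlexHub}).
∂π/∂p_{IronWorks} = 409 − 10p_{IronWorks} + 2p_{FlexHub} = 0 ⇒ p_{IronWorks} = 40.9 + 0.2p_{FlexHub}.
Similarly p_{FlexHub} = 45.4 + 0.2p_{IronWorks}.
Substituting the second reaction function into the first: p_{IronWorks} = 40.9 + 0.2(45.4 + 0.2p_{IronWorks}), which gives 0.96p_{IronWorks} = 49.98 ⇒ p_{IronWorks} = 52.0625.
Then p_{FlexHub} = 45.4 + 0.2·52.0625 = 55.8125.

52.0625, 55.8125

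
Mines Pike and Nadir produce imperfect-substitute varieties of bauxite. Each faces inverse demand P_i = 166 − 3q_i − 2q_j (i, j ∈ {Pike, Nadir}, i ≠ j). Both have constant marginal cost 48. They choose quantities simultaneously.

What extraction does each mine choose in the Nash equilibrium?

14.75

Mine Pike's profit: π = q_{Pike}(166 − 3q_{Pike} − 2q_{Nadir}) − 48q_{Pike}.
∂π/∂q_{Pike} = 118 − 6q_{Pike} − 2q_{Nadir} = 0 ⇒ q_{Pike} = 59/3 − (1/3)q_{Nadir}.
By symmetry q_{Nadir} = q_{Pike}; substituting into the reaction function, (4/3)q_{Pike} = 59/3 and q_{Pike} = 14.75.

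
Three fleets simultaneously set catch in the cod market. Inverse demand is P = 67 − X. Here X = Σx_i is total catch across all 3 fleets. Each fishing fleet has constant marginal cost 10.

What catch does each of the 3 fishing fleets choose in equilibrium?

A representative fishing fleet's profit is π_i = x_i(67 − X) − 10x_i, with X = x_i + Σ_{j≠i} x_j.
First-order condition: 57 − 2x_i − Σ_{j≠i} x_j = 0.
In a symmetric equilibrium every fishing fleet chooses the same x, so Σ_{j≠i} x_j = 2x. The condition becomes 57 − 4x = 0, giving x = 57/4 = 14.25.

14.25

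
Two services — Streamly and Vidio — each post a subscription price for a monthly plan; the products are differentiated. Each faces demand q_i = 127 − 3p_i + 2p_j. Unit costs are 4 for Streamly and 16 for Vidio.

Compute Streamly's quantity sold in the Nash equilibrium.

Streamly's profit: π = (p_{Streamly} − 4)(127 − 3p_{Streamly} + 2p_{Vidio}).
∂π/∂p_{Streamly} = 139 − 6p_{Streamly} + 2p_{Vidio} = 0 ⇒ p_{Streamly} = 139/6 + (1/3)p_{Vidio}.
Similarly p_{Vidio} = 175/6 + (1/3)p_{Streamly}.
Substituting the second reaction function into the first: p_{Streamly} = 139/6 + (1/3)(175/6 + (1/3)p_{Streamly}), which gives (8/9)p_{Streamly} = 296/9 ⇒ p_{Streamly} = 37.
Then p_{Vidio} = 175/6 + (1/3)·37 = 41.5.
q_{Streamly} = 127 − 3·37 + 2·41.5 = 99.

99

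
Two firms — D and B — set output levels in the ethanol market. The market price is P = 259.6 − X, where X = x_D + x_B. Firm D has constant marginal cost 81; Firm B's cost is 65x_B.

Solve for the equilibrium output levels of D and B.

54.2, 70.2

Firm D's profit: π = x_D(259.6 − (x_D + x_B)) − 81x_D.
∂π/∂x_D = 178.6 − 2x_D − x_B = 0, so x_D = 89.3 − 0.5x_B.
By the same steps for B: x_B = 97.3 − 0.5x_D.
Substituting the second reaction function into the first: x_D = 89.3 − 0.5(97.3 − 0.5x_D), which gives 0.75x_D = 40.65 ⇒ x_D = 54.2.
Then x_B = 97.3 − 0.5·54.2 = 70.2.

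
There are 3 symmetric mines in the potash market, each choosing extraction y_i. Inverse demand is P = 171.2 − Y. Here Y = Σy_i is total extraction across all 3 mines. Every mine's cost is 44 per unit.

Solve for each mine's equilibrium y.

A representative mine's profit is π_i = y_i(171.2 − Y) − 44y_i, with Y = y_i + Σ_{j≠i} y_j.
First-order condition: 127.2 − 2y_i − Σ_{j≠i} y_j = 0.
Imposing symmetry (y_j = y for all j) turns Σ_{j≠i} y_j into 2y, so 127.2 = 4y and y = 31.8.

31.8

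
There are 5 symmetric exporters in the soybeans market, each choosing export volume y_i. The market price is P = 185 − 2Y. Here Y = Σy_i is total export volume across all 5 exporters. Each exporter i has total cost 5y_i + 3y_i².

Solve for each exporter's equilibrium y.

10

A representative exporter's profit is π_i = y_i(185 − 2Y) − 5y_i − 3y_i², with Y = y_i + Σ_{j≠i} y_j.
First-order condition: 180 − 10y_i − 2Σ_{j≠i} y_j = 0.
With identical exporters, set every y_j = y: then 180 − 10y − 8y = 0, i.e. y = 180/18 = 10.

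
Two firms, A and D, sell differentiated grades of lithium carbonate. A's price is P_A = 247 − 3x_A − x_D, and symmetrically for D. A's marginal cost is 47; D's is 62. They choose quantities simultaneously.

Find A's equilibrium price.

134

Firm A's profit: π = x_A(247 − 3x_A − x_D) − 47x_A.
∂π/∂x_A = 200 − 6x_A − x_D = 0 ⇒ x_A = 100/3 − (1/6)x_D.
Similarly x_D = 185/6 − (1/6)x_A.
Solving the two reaction functions simultaneously: (1 − (−1/6)(−1/6))x_A = 100/3 − (1/6)·(185/6), so (35/36)x_A = 1015/36 and x_A = 29.
Then x_D = 185/6 − (1/6)·29 = 26.
P_A = 247 − 3·29 − 26 = 134.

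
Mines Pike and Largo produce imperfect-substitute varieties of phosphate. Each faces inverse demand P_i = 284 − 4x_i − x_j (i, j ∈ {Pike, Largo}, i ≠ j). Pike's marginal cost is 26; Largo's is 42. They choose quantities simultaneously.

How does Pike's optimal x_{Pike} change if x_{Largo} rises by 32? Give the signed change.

Mine Pike's profit: π = x_{Pike}(284 − 4x_{Pike} − x_{Largo}) − 26x_{Pike}.
∂π/∂x_{Pike} = 258 − 8x_{Pike} − x_{Largo} = 0 ⇒ x_{Pike} = 32.25 − 0.125x_{Largo}.
The reaction-function slope is −0.125, so a 32-unit rise in x_{Largo} moves x_{Pike} by −0.125 × 32 = −4. Pike's best response falls — the actions are strategic substitutes.

-4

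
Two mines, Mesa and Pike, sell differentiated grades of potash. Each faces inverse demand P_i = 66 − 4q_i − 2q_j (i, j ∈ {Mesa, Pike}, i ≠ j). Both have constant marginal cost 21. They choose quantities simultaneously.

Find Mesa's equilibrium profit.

Mine Mesa's profit: π = q_{Mesa}(66 − 4q_{Mesa} − 2q_{Pike}) − 21q_{Mesa}.
∂π/∂q_{Mesa} = 45 − 8q_{Mesa} − 2q_{Pike} = 0 ⇒ q_{Mesa} = 5.625 − 0.25q_{Pike}.
By symmetry q_{Pike} = q_{Mesa}; substituting into the reaction function, 1.25q_{Mesa} = 5.625 and q_{Mesa} = 4.5.
P_{Mesa} = 66 − 4·4.5 − 2·4.5 = 39.
Profit = (39 − 21)·4.5 = 81.

81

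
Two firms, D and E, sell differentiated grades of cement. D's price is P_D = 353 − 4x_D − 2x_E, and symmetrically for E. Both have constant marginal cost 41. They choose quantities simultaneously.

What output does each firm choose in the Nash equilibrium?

31.2

Firm D's profit: π = x_D(353 − 4x_D − 2x_E) − 41x_D.
∂π/∂x_D = 312 − 8x_D − 2x_E = 0 ⇒ x_D = 39 − 0.25x_E.
The game is symmetric, so in equilibrium x_E = x_D: the reaction function gives 1.25x_D = 39, hence x_D = 31.2.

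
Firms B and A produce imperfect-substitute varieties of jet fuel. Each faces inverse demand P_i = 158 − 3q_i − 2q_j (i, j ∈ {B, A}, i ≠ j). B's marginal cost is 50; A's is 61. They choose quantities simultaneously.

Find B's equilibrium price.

92.5625

Firm B's profit: π = q_B(158 − 3q_B − 2q_A) − 50q_B.
∂π/∂q_B = 108 − 6q_B − 2q_A = 0 ⇒ q_B = 18 − (1/3)q_A.
Similarly q_A = 97/6 − (1/3)q_B.
Substituting the second reaction function into the first: q_B = 18 − (1/3)(97/6 − (1/3)q_B), which gives (8/9)q_B = 227/18 ⇒ q_B = 14.1875.
Then q_A = 97/6 − (1/3)·14.1875 = 11.4375.
P_B = 158 − 3·14.1875 − 2·11.4375 = 92.5625.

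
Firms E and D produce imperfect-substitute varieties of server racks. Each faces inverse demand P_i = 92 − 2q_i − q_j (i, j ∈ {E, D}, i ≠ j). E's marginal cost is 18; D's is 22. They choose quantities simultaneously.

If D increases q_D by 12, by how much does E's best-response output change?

Firm E's profit: π = q_E(92 − 2q_E − q_D) − 18q_E.
∂π/∂q_E = 74 − 4q_E − q_D = 0 ⇒ q_E = 18.5 − 0.25q_D.
The reaction-function slope is −0.25, so a 12-unit rise in q_D moves q_E by −0.25 × 12 = −3. E's best response falls — the actions are strategic substitutes.

-3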